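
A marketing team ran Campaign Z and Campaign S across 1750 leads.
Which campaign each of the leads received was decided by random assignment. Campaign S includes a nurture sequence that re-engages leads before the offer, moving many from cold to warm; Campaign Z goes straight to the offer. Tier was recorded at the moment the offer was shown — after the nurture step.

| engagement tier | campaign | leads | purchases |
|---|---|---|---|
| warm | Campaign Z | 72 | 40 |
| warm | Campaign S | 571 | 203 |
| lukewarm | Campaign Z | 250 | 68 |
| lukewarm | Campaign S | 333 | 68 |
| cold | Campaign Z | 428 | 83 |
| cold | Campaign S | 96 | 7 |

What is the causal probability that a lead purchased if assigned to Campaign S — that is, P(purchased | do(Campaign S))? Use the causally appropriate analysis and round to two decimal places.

0.28

The engagement tier-specific comparison favours Campaign Z throughout, but the pooled figures favour Campaign S. The question is whether to condition on engagement tier.
Engagement tier is recorded after the campaign and is itself shifted by it — it sits on the causal path from campaign to outcome. Conditioning on a mediator would strip out part of the effect we want; the pooled comparison gives the total causal effect.
So P(outcome | do(Campaign S)) is just the pooled rate for Campaign S: 278/1000 = 0.278.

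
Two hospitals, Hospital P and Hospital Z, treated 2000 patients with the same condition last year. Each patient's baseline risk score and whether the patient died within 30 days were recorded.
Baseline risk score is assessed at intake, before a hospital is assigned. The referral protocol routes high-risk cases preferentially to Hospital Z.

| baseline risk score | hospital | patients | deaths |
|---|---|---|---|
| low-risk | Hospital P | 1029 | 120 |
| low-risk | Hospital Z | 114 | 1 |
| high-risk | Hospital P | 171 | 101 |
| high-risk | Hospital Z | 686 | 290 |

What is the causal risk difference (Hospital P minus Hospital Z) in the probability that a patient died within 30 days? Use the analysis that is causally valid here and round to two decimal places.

+0.13

The imbalance in baseline risk score arose from how patients were allocated, not from anything the hospital did; and baseline risk score independently affects the outcome. The pooled gap is confounded — condition on baseline risk score.
Adjusting over the population distribution of baseline risk score: 0.572·(0.117−0.009) + 0.428·(0.591−0.423) = +0.134.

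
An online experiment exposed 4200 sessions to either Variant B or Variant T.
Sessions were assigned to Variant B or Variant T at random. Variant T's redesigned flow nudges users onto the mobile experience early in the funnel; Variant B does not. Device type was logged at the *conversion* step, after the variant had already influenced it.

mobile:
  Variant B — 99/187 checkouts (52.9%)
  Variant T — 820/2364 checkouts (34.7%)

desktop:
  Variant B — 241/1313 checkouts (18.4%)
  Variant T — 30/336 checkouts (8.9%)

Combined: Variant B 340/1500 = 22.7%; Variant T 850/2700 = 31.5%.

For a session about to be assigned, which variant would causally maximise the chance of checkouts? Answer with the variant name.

Variant T

Stratifying would compare variants among sessions the variants themselves sorted into device type groups — a form of selection on an intermediate. The unconditioned pooled rates give the total causal effect.
Pooled: Variant B 22.7% vs Variant T 31.5%; Variant T is higher overall.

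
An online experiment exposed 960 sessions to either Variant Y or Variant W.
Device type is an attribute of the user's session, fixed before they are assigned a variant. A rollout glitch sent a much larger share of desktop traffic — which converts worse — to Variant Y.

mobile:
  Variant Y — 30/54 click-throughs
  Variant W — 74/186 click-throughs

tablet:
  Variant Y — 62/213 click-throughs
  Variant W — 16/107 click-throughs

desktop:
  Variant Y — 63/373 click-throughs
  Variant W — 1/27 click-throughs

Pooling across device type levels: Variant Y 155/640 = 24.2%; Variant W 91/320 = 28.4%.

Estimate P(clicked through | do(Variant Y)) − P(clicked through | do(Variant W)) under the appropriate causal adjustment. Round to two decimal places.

Device type differs across variants for reasons unrelated to any effect of the variant itself, and it separately predicts the outcome — a classic confounder. We must compare within device type levels.
Adjusting over the population distribution of device type: 0.250·(0.556−0.398) + 0.333·(0.291−0.150) + 0.417·(0.169−0.037) = +0.142.

+0.14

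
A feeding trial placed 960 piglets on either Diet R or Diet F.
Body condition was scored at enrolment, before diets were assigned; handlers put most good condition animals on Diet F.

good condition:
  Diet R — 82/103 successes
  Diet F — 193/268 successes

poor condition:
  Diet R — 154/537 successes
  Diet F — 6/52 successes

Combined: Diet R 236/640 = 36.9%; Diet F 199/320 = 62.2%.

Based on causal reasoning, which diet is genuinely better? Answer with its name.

Starting body condition satisfies the back-door criterion: it is not a descendant of the diet, and it blocks the spurious path from diet to outcome. Adjusting for it (i.e., using the within-starting body condition rates) gives the causal effect.
Within each level — good condition: 79.6% vs 72.0%; poor condition: 28.7% vs 11.5% — Diet R is higher every time.

Diet R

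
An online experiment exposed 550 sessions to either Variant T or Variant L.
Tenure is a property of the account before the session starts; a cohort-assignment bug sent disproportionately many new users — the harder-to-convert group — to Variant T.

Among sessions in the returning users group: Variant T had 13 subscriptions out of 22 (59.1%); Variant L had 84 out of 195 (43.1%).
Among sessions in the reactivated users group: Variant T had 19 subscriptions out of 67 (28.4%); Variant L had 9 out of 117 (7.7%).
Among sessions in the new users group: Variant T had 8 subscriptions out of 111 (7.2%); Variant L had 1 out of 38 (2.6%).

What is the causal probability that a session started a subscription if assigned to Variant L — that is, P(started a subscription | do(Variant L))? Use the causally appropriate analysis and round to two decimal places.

0.20

The user tenure-specific comparison favours Variant T throughout, but the pooled figures favour Variant L. The question is whether to condition on user tenure.
User tenure satisfies the back-door criterion: it is not a descendant of the variant, and it blocks the spurious path from variant to outcome. Adjusting for it (i.e., using the within-user tenure rates) gives the causal effect.
Standardising Variant L to the population user tenure mix: 0.395·84/195 + 0.335·9/117 + 0.271·1/38 = 0.203.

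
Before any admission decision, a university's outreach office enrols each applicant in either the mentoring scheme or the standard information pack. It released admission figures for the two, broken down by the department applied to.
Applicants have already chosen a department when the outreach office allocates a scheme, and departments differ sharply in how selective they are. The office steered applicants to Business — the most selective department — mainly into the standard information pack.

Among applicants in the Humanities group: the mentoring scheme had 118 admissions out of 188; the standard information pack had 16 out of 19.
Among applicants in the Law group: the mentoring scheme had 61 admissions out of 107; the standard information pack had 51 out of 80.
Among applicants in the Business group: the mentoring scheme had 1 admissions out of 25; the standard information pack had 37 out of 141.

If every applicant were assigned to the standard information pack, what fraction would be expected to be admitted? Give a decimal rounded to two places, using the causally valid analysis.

0.60

the standard information pack is higher inside every department stratum but the mentoring scheme is higher in aggregate. Whether to stratify depends on how department relates to the outreach scheme.
Nothing the outreach scheme does changes department; the imbalance is an allocation artefact. With department also predicting the outcome, the pooled figure is confounded, and the within-stratum comparison is the causal one.
Standardising the standard information pack to the population department mix: 0.370·16/19 + 0.334·51/80 + 0.296·37/141 = 0.602.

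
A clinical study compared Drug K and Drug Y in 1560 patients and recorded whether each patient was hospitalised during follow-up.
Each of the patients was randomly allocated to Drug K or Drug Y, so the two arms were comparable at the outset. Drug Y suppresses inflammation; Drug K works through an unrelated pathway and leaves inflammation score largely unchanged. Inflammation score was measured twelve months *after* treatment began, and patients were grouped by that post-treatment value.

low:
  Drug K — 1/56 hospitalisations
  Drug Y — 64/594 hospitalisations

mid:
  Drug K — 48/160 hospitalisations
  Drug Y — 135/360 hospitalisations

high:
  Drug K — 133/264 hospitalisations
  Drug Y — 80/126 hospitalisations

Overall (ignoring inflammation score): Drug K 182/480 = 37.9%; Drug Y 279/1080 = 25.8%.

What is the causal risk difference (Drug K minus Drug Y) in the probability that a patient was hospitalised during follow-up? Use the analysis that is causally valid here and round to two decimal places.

Within every inflammation score level Drug K has the lower rate, yet pooled Drug Y does — Simpson's reversal.
Inflammation score here is a post-treatment variable shaped by the drug; conditioning on it would introduce bias rather than remove it. The overall comparison is the causal one.
The causal difference is the pooled difference: 0.379 − 0.258 = +0.121.

+0.12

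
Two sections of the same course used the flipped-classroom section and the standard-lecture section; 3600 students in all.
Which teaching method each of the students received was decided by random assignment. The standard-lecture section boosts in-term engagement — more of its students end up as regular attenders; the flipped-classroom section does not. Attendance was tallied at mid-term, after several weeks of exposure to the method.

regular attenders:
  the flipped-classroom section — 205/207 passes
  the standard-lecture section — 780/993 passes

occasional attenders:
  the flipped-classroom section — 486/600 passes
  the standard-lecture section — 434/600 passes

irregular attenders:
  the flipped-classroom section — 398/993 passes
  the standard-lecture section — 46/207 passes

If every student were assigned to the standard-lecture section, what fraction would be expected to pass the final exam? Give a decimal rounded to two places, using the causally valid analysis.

0.70

Mid-term attendance is downstream of the teaching method. One should not condition on a consequence of treatment, so the overall rates are the right comparison.
So P(outcome | do(the standard-lecture section)) is just the pooled rate for the standard-lecture section: 1260/1800 = 0.700.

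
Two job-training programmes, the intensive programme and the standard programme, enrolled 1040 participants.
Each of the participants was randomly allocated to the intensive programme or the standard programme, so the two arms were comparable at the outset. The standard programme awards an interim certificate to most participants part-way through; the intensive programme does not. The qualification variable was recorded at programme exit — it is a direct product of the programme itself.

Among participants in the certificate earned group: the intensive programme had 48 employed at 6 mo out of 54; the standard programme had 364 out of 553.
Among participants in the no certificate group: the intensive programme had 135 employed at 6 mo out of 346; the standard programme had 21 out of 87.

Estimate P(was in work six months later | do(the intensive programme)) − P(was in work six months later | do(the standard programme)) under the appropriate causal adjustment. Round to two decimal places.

-0.14

Qualification attained during the programme here is a post-treatment variable shaped by the programme; conditioning on it would introduce bias rather than remove it. The overall comparison is the causal one.
The causal difference is the pooled difference: 0.458 − 0.602 = -0.144.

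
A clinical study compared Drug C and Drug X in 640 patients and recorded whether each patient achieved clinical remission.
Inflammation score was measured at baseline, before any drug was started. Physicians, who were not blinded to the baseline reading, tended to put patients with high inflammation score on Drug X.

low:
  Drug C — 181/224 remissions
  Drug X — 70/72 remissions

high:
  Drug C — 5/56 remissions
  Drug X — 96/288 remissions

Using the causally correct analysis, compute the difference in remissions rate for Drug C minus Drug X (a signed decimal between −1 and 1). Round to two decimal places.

The inflammation score-specific comparison favours Drug X throughout, but the pooled figures favour Drug C. The question is whether to condition on inflammation score.
Since inflammation score is a pre-existing factor (not a product of the drug) and it affects the outcome on its own, it is a confounder. The stratified rates, not the pooled rate, identify the causal effect.
Adjusting over the population distribution of inflammation score: 0.463·(0.808−0.972) + 0.537·(0.089−0.333) = -0.207.

-0.21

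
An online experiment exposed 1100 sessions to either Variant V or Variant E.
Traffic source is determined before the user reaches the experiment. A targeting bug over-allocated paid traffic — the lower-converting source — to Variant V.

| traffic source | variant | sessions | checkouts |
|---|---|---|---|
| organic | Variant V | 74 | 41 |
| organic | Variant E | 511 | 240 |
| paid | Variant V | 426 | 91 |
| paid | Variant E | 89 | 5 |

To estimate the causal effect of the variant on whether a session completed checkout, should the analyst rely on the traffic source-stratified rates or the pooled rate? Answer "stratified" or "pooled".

The stratified and pooled comparisons disagree (Variant V wins within each traffic source; Variant E wins overall), so the answer turns on the causal role of traffic source.
Since traffic source is a pre-existing factor (not a product of the variant) and it affects the outcome on its own, it is a confounder. The stratified rates, not the pooled rate, identify the causal effect.
Within each level — organic: 55.4% vs 47.0%; paid: 21.4% vs 5.6% — Variant V is higher every time.

stratified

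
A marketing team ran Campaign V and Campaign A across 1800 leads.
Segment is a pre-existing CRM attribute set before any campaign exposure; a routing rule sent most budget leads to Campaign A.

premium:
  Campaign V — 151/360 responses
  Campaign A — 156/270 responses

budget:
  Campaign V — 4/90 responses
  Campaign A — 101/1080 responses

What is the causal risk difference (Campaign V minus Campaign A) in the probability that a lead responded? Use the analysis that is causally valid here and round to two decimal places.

The stratified and pooled comparisons disagree (Campaign A wins within each customer segment; Campaign V wins overall), so the answer turns on the causal role of customer segment.
Here customer segment is a common cause — it drives both which campaign a case falls under and the outcome. The crude comparison mixes populations; the stratum-specific rates are the causally relevant ones.
Adjusting over the population distribution of customer segment: 0.350·(0.419−0.578) + 0.650·(0.044−0.094) = -0.087.

-0.09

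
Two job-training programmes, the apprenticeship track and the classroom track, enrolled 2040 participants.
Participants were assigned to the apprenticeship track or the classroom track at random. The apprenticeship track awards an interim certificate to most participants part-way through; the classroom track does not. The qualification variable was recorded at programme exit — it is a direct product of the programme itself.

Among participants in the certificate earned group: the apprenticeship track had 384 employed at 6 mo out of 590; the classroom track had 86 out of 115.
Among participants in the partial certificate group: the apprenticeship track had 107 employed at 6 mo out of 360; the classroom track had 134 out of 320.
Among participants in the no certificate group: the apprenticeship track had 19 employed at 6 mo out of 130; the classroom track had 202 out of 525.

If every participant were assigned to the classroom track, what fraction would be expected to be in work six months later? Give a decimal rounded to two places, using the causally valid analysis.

the classroom track is higher inside every qualification attained during the programme stratum but the apprenticeship track is higher in aggregate. Whether to stratify depends on how qualification attained during the programme relates to the programme.
Qualification attained during the programme is recorded after the programme and is itself shifted by it — it sits on the causal path from programme to outcome. Conditioning on a mediator would strip out part of the effect we want; the pooled comparison gives the total causal effect.
So P(outcome | do(the classroom track)) is just the pooled rate for the classroom track: 422/960 = 0.440.

0.44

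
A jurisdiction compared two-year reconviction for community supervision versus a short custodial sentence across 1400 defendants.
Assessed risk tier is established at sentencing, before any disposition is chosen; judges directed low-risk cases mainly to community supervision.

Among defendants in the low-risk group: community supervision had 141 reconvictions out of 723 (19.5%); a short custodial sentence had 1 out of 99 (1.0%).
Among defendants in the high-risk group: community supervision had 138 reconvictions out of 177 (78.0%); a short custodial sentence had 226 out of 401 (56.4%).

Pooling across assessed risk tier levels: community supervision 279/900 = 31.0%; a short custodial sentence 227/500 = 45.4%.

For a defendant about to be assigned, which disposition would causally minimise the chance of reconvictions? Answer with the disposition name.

a short custodial sentence

The stratified and pooled comparisons disagree (a short custodial sentence wins within each assessed risk tier; community supervision wins overall), so the answer turns on the causal role of assessed risk tier.
The imbalance in assessed risk tier arose from how defendants were allocated, not from anything the disposition did; and assessed risk tier independently affects the outcome. The pooled gap is confounded — condition on assessed risk tier.
Within each level — low-risk: 19.5% vs 1.0%; high-risk: 78.0% vs 56.4% — a short custodial sentence is lower every time.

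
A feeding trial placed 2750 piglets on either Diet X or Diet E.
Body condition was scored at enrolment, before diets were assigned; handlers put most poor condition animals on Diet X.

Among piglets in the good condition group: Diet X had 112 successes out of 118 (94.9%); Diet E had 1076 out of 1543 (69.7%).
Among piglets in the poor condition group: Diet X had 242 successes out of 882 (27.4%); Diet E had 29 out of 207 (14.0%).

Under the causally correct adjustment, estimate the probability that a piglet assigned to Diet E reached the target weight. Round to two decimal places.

0.48

The stratified and pooled comparisons disagree (Diet X wins within each starting body condition; Diet E wins overall), so the answer turns on the causal role of starting body condition.
Starting body condition is set before the diet has any effect — it is not caused by the diet — and it independently drives the outcome. That makes it a confounder, so the causal comparison is within starting body condition levels.
Standardising Diet E to the population starting body condition mix: 0.604·1076/1543 + 0.396·29/207 = 0.477.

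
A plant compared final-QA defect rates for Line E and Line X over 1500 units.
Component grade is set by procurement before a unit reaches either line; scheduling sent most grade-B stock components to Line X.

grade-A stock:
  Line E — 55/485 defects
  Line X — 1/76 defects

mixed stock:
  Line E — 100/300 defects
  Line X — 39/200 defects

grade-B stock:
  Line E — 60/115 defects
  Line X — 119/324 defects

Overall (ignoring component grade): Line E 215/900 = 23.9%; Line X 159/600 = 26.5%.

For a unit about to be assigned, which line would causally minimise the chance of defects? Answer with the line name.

Line X

The imbalance in component grade arose from how units were allocated, not from anything the line did; and component grade independently affects the outcome. The pooled gap is confounded — condition on component grade.
Within each level — grade-A stock: 11.3% vs 1.3%; mixed stock: 33.3% vs 19.5%; grade-B stock: 52.2% vs 36.7% — Line X is lower every time.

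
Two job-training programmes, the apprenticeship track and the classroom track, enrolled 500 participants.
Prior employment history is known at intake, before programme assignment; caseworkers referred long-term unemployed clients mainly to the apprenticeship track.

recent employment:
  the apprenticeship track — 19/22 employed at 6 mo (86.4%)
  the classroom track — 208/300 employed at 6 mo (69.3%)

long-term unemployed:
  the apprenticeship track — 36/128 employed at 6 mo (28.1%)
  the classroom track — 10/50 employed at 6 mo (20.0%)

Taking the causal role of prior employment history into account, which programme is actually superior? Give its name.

the apprenticeship track

Within every prior employment history level the apprenticeship track has the higher rate, yet pooled the classroom track does — Simpson's reversal.
Since prior employment history is a pre-existing factor (not a product of the programme) and it affects the outcome on its own, it is a confounder. The stratified rates, not the pooled rate, identify the causal effect.
Within each level — recent employment: 86.4% vs 69.3%; long-term unemployed: 28.1% vs 20.0% — the apprenticeship track is higher every time.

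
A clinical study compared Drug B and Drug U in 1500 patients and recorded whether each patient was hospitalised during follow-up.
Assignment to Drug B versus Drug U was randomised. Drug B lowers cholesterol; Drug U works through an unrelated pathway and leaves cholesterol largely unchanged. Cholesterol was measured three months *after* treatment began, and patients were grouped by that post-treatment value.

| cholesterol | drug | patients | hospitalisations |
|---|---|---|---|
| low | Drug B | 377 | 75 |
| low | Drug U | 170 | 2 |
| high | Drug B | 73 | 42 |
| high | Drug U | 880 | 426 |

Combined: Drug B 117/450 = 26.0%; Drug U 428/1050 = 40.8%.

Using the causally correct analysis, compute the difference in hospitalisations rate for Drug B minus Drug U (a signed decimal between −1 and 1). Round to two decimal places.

-0.15

The stratified and pooled comparisons disagree (Drug U wins within each cholesterol; Drug B wins overall), so the answer turns on the causal role of cholesterol.
Cholesterol is recorded after the drug and is itself shifted by it — it sits on the causal path from drug to outcome. Conditioning on a mediator would strip out part of the effect we want; the pooled comparison gives the total causal effect.
The causal difference is the pooled difference: 0.260 − 0.408 = -0.148.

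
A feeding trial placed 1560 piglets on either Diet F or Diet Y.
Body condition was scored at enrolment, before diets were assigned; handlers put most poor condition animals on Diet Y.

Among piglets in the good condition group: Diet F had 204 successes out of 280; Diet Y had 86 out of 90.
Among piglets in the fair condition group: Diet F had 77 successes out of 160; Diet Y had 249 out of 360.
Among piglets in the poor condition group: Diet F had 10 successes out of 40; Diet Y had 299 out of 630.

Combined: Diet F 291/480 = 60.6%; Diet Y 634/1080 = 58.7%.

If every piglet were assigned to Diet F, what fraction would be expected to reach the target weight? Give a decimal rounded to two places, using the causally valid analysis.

0.44

Within every starting body condition level Diet Y has the higher rate, yet pooled Diet F does — Simpson's reversal.
Starting body condition satisfies the back-door criterion: it is not a descendant of the diet, and it blocks the spurious path from diet to outcome. Adjusting for it (i.e., using the within-starting body condition rates) gives the causal effect.
Standardising Diet F to the population starting body condition mix: 0.237·204/280 + 0.333·77/160 + 0.429·10/40 = 0.441.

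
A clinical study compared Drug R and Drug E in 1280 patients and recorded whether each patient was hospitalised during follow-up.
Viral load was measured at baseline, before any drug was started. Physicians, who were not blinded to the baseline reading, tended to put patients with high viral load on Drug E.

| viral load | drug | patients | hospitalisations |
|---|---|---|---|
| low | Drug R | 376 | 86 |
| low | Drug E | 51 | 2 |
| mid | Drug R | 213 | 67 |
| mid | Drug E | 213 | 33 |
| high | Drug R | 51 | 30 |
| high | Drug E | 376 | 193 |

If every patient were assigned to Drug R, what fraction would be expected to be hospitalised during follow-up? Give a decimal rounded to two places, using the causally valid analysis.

Viral load differs across drugs for reasons unrelated to any effect of the drug itself, and it separately predicts the outcome — a classic confounder. We must compare within viral load levels.
Standardising Drug R to the population viral load mix: 0.334·86/376 + 0.333·67/213 + 0.334·30/51 = 0.377.

0.38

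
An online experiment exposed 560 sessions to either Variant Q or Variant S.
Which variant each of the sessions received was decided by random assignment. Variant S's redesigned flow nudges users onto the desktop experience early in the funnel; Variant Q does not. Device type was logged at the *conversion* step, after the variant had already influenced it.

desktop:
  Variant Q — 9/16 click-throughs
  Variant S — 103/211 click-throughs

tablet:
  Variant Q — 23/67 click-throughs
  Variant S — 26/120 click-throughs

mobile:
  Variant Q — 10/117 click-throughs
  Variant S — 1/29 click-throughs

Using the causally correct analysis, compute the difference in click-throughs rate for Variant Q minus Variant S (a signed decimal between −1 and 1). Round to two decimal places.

-0.15

Stratifying would compare variants among sessions the variants themselves sorted into device type groups — a form of selection on an intermediate. The unconditioned pooled rates give the total causal effect.
The causal difference is the pooled difference: 0.210 − 0.361 = -0.151.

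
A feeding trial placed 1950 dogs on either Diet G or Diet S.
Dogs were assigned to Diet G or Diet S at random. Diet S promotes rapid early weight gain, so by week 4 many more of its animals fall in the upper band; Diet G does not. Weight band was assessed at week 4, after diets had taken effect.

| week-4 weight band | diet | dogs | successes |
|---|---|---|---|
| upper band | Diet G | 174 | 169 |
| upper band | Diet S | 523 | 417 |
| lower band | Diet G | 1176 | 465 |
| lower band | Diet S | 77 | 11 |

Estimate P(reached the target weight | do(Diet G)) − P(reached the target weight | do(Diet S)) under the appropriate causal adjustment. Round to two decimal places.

Because the diet influences week-4 weight band, week-4 weight band is a post-treatment mediator, not a confounder. Stratifying on it would bias the estimate; the causal effect is the crude pooled difference.
The causal difference is the pooled difference: 0.470 − 0.713 = -0.244.

-0.24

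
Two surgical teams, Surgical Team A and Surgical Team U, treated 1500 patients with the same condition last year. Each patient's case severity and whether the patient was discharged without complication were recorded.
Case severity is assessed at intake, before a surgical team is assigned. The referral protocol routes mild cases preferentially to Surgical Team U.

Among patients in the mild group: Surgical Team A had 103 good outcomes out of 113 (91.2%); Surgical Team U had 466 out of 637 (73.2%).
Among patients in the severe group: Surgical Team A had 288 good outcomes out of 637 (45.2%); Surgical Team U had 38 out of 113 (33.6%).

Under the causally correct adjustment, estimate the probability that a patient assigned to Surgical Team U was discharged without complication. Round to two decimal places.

Within every case severity level Surgical Team A has the higher rate, yet pooled Surgical Team U does — Simpson's reversal.
Case severity satisfies the back-door criterion: it is not a descendant of the surgical team, and it blocks the spurious path from surgical team to outcome. Adjusting for it (i.e., using the within-case severity rates) gives the causal effect.
Standardising Surgical Team U to the population case severity mix: 0.500·466/637 + 0.500·38/113 = 0.534.

0.53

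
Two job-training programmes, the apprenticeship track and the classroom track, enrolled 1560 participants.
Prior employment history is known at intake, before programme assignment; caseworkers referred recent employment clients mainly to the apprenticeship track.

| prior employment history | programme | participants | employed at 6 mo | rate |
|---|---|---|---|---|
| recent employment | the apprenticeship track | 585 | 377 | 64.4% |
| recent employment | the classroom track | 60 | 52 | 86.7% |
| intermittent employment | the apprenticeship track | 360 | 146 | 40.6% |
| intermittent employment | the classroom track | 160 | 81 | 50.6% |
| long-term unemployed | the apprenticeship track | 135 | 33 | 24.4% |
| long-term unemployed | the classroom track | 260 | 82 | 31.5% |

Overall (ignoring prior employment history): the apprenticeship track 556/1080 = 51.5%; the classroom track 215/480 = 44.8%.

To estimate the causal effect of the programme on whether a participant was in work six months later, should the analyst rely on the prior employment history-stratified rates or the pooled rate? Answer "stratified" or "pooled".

Prior employment history is set before the programme has any effect — it is not caused by the programme — and it independently drives the outcome. That makes it a confounder, so the causal comparison is within prior employment history levels.
Within each level — recent employment: 64.4% vs 86.7%; intermittent employment: 40.6% vs 50.6%; long-term unemployed: 24.4% vs 31.5% — the classroom track is higher every time.

stratified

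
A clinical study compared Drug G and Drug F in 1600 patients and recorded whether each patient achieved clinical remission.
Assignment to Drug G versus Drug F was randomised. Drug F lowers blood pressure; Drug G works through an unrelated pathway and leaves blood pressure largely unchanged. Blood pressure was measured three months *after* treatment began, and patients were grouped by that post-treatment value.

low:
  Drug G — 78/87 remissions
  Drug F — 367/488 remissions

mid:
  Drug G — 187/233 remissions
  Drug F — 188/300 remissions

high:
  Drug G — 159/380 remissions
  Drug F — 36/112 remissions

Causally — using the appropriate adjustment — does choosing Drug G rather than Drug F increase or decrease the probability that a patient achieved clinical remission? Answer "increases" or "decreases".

The blood pressure-specific comparison favours Drug G throughout, but the pooled figures favour Drug F. The question is whether to condition on blood pressure.
Stratifying would compare drugs among patients the drugs themselves sorted into blood pressure groups — a form of selection on an intermediate. The unconditioned pooled rates give the total causal effect.
Pooled: Drug G 60.6% vs Drug F 65.7%; Drug F is higher overall.

decreases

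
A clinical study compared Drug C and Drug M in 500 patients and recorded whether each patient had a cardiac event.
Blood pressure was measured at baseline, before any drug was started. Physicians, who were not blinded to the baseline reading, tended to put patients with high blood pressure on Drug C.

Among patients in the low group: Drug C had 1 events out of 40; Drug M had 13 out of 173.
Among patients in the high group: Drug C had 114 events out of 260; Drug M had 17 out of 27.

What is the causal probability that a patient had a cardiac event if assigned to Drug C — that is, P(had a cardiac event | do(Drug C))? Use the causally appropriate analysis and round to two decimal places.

Drug C is lower inside every blood pressure stratum but Drug M is lower in aggregate. Whether to stratify depends on how blood pressure relates to the drug.
Blood pressure differs across drugs for reasons unrelated to any effect of the drug itself, and it separately predicts the outcome — a classic confounder. We must compare within blood pressure levels.
Standardising Drug C to the population blood pressure mix: 0.426·1/40 + 0.574·114/260 = 0.262.

0.26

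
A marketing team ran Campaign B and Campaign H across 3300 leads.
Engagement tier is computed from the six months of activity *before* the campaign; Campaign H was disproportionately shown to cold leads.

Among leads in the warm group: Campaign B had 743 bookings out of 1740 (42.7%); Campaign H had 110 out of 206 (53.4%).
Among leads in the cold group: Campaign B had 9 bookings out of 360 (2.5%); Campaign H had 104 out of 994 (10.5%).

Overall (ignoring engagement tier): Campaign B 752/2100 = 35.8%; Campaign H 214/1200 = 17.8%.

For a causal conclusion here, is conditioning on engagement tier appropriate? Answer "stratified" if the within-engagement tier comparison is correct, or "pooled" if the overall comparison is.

Within every engagement tier level Campaign H has the higher rate, yet pooled Campaign B does — Simpson's reversal.
Engagement tier satisfies the back-door criterion: it is not a descendant of the campaign, and it blocks the spurious path from campaign to outcome. Adjusting for it (i.e., using the within-engagement tier rates) gives the causal effect.
Within each level — warm: 42.7% vs 53.4%; cold: 2.5% vs 10.5% — Campaign H is higher every time.

stratified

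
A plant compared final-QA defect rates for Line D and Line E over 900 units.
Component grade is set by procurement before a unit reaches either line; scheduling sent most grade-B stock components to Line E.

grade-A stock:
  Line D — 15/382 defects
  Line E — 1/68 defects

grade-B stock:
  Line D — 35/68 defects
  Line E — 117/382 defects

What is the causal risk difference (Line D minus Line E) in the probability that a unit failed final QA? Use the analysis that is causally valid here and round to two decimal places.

The component grade-specific comparison favours Line E throughout, but the pooled figures favour Line D. The question is whether to condition on component grade.
Component grade satisfies the back-door criterion: it is not a descendant of the line, and it blocks the spurious path from line to outcome. Adjusting for it (i.e., using the within-component grade rates) gives the causal effect.
Adjusting over the population distribution of component grade: 0.500·(0.039−0.015) + 0.500·(0.515−0.306) = +0.116.

+0.12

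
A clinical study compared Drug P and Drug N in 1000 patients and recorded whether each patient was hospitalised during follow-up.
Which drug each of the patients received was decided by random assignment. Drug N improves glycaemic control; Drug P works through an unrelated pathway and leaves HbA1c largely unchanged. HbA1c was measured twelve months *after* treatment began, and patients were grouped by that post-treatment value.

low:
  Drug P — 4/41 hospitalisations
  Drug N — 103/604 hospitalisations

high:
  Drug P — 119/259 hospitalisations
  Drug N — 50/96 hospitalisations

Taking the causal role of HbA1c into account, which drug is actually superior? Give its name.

The distribution of HbA1c is itself part of what the drug does — it is an intermediate outcome. Holding it fixed would remove that part of the effect; the total effect is the pooled difference.
Pooled: Drug P 41.0% vs Drug N 21.9%; Drug N is lower overall.

Drug N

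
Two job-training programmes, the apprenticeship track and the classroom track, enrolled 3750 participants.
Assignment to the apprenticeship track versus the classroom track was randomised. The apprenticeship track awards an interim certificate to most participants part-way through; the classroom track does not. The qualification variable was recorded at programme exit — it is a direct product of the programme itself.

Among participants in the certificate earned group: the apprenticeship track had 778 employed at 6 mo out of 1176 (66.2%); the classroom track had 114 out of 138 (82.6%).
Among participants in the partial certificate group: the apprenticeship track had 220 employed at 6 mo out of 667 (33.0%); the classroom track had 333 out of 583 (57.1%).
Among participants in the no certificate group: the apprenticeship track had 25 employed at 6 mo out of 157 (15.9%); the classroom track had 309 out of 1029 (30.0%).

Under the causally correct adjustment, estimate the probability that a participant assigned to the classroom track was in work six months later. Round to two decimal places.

0.43

The qualification attained during the programme-specific comparison favours the classroom track throughout, but the pooled figures favour the apprenticeship track. The question is whether to condition on qualification attained during the programme.
Because the programme influences qualification attained during the programme, qualification attained during the programme is a post-treatment mediator, not a confounder. Stratifying on it would bias the estimate; the causal effect is the crude pooled difference.
So P(outcome | do(the classroom track)) is just the pooled rate for the classroom track: 756/1750 = 0.432.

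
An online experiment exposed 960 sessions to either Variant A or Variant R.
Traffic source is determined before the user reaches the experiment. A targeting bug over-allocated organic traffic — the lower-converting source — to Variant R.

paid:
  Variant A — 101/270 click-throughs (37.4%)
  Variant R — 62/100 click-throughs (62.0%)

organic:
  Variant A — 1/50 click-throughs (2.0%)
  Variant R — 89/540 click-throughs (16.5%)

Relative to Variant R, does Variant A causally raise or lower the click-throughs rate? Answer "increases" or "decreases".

decreases

The traffic source-specific comparison favours Variant R throughout, but the pooled figures favour Variant A. The question is whether to condition on traffic source.
Traffic source is set before the variant has any effect — it is not caused by the variant — and it independently drives the outcome. That makes it a confounder, so the causal comparison is within traffic source levels.
Within each level — paid: 37.4% vs 62.0%; organic: 2.0% vs 16.5% — Variant R is higher every time.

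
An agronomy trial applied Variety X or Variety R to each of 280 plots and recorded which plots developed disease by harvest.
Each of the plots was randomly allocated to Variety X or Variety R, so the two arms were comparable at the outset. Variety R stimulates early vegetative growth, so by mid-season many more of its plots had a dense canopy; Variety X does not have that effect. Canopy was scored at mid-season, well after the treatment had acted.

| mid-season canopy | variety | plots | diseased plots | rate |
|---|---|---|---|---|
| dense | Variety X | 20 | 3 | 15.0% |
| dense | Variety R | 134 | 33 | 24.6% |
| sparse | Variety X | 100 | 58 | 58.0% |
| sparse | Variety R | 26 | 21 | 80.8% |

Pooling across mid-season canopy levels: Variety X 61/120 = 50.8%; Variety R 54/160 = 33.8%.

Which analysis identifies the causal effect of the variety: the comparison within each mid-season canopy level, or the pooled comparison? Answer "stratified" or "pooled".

The mid-season canopy-specific comparison favours Variety X throughout, but the pooled figures favour Variety R. The question is whether to condition on mid-season canopy.
Mid-season canopy here is a post-treatment variable shaped by the variety; conditioning on it would introduce bias rather than remove it. The overall comparison is the causal one.
Pooled: Variety X 50.8% vs Variety R 33.8%; Variety R is lower overall.

pooled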